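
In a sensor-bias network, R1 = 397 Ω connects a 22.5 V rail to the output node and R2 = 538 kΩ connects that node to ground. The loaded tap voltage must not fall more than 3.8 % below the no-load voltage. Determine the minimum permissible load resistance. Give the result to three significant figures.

R_L(min) ≈ 10.0 kΩ

Output resistance R_th = R1‖R2 = (397 × 538000)/538400 = 396.7 Ω.
The fractional drop is R_th/(R_th + R_L); requiring this ≤ 0.0380 gives R_L ≥ R_th(1/0.0380 − 1) = 396.7 × 25.32 = 10.0 kΩ.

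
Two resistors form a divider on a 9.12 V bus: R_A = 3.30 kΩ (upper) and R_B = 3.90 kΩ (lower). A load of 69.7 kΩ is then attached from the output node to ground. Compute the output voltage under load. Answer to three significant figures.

The load sits in parallel with R_B: R_B‖R_L = (3.90 × 69.7) / (3.90 + 69.7) = 3.693 kΩ.
V_out = 9.12 × 3.693 / (3.30 + 3.693) = 9.12 × 3.693/6.993 = 4.82 V.

V_out ≈ 4.82 V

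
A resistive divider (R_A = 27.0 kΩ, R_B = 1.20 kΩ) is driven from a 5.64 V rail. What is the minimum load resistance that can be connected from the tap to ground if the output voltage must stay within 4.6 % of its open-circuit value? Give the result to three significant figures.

Output resistance R_th = R_A‖R_B = (27.0 × 1.20)/28.20 = 1.149 kΩ.
The fractional drop is R_th/(R_th + R_L); requiring this ≤ 0.0460 gives R_L ≥ R_th(1/0.0460 − 1) = 1.149 × 20.74 = 23.8 kΩ.

R_L(min) ≈ 23.8 kΩ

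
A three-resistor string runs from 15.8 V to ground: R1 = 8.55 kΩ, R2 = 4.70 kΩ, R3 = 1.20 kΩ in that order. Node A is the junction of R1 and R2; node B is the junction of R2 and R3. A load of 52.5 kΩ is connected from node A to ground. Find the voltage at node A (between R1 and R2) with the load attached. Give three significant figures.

V ≈ 6.05 V

Below node A the series string R2+R3 = 5.900 kΩ sits in parallel with the 52.5 kΩ load: 5.304 kΩ.
V_A = 15.8 × 5.304/(8.55 + 5.304) = 6.05 V.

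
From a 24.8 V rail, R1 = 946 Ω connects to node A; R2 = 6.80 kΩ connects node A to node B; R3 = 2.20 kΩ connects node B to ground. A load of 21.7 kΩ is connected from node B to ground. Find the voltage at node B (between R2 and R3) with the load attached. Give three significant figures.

At node B, R3 is in parallel with the load: R3‖R_L = 1997 Ω.
Below node A the resistance is R2 + (R3‖R_L) = 8797 Ω, so V_A = 24.8 × 8797/9743 = 22.39 V.
Then V_B = V_A × (R3‖R_L)/(R2 + R3‖R_L) = 22.39 × 1997/8797 = 5.08 V.

V ≈ 5.08 V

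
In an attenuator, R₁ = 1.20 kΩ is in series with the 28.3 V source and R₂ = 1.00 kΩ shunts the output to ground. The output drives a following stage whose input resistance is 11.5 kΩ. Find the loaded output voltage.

The load sits in parallel with R₂: R₂‖R_L = (1.00 × 11.5) / (1.00 + 11.5) = 0.9200 kΩ.
V_out = 28.3 × 0.9200 / (1.20 + 0.9200) = 28.3 × 0.9200/2.120 = 12.3 V.
(Unloaded it would have been 12.9 V.)

V_out ≈ 12.3 V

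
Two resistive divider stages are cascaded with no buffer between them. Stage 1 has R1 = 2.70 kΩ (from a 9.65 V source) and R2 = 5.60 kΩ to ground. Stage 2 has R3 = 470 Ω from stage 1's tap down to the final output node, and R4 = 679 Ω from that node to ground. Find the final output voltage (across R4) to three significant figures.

Stage 2 presents R3+R4 = 1149 Ω as a load on stage 1's tap.
Stage 1's lower leg becomes R2‖(R3+R4) = 953.4 Ω, so V_mid = 9.65 × 953.4/3653 = 2.518 V.
Stage 2 is itself unloaded: V_out = V_mid × R4/(R3+R4) = 2.518 × 679/1149 = 1.49 V.

V_out ≈ 1.49 V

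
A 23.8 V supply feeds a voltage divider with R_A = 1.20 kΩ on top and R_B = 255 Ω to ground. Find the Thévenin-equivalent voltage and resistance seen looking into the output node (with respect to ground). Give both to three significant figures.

V_th = 4.17 V, R_th = 210 Ω

V_th is the open-circuit tap voltage: 23.8 × 255/(1200 + 255) = 4.17 V.
With the supply zeroed, R_A and R_B appear in parallel from the tap: R_th = R_A‖R_B = (1200 × 255)/1455 = 210 Ω.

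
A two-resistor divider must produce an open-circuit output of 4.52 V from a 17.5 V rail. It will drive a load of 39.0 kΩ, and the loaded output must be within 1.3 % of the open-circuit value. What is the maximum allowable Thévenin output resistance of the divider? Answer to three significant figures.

R_th ≤ 514 Ω

Loading drop = R_th/(R_th + R_L) ≤ 0.0130, so R_th ≤ R_L · ε/(1−ε) = 39.0 kΩ × 0.0130/0.9870 = 514 Ω.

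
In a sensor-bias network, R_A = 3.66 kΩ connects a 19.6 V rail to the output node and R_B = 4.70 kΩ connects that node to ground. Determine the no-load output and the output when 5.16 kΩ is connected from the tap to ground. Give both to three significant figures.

Unloaded: 11.0 V; loaded: 7.88 V

Open-circuit: V = 19.6 × 4.70/(3.66 + 4.70) = 11.0 V.
With the load, R_B becomes R_B‖R_L = 2.460 kΩ, so V = 19.6 × 2.460/6.120 = 7.88 V.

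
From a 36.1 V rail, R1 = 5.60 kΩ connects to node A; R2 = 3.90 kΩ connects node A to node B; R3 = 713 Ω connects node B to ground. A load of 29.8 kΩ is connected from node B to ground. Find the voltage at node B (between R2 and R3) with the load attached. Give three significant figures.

V ≈ 2.47 V

At node B, R3 is in parallel with the load: R3‖R_L = 696.3 Ω.
Below node A the resistance is R2 + (R3‖R_L) = 4596 Ω, so V_A = 36.1 × 4596/10200 = 16.27 V.
Then V_B = V_A × (R3‖R_L)/(R2 + R3‖R_L) = 16.27 × 696.3/4596 = 2.47 V.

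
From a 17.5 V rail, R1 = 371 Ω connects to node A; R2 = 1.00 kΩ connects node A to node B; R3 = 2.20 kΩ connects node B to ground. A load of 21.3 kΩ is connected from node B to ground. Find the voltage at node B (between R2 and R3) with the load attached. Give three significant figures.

At node B, R3 is in parallel with the load: R3‖R_L = 1994 Ω.
Below node A the resistance is R2 + (R3‖R_L) = 2994 Ω, so V_A = 17.5 × 2994/3365 = 15.57 V.
Then V_B = V_A × (R3‖R_L)/(R2 + R3‖R_L) = 15.57 × 1994/2994 = 10.4 V.

V ≈ 10.4 V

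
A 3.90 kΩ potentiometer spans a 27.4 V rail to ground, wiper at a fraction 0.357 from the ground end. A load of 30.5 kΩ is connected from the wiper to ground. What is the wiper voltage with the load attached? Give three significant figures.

V ≈ 9.50 V

The wiper splits the pot into (1−α)R = 2.508 kΩ above and αR = 1.392 kΩ below.
Lower section ‖ load = 1.332 kΩ.
V_wiper = 27.4 × 1.332/(2.508 + 1.332) = 9.50 V.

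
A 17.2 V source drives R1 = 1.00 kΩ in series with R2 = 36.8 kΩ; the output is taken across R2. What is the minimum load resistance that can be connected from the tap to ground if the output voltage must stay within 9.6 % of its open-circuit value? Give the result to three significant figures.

Output resistance R_th = R1‖R2 = (1000 × 36800)/37800 = 973.5 Ω.
The fractional drop is R_th/(R_th + R_L); requiring this ≤ 0.0960 gives R_L ≥ R_th(1/0.0960 − 1) = 973.5 × 9.417 = 9.17 kΩ.

R_L(min) ≈ 9.17 kΩ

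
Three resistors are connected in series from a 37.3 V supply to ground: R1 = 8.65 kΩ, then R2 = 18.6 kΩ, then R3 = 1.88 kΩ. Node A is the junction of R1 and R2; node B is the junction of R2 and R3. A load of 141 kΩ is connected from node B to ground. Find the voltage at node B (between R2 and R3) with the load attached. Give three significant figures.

At node B, R3 is in parallel with the load: R3‖R_L = 1.855 kΩ.
Below node A the resistance is R2 + (R3‖R_L) = 20.46 kΩ, so V_A = 37.3 × 20.46/29.11 = 26.21 V.
Then V_B = V_A × (R3‖R_L)/(R2 + R3‖R_L) = 26.21 × 1.855/20.46 = 2.38 V.

V ≈ 2.38 V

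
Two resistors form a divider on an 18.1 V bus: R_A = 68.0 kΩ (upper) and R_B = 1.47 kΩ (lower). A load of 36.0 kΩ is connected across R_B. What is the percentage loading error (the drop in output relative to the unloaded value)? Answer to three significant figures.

The divider's output (Thévenin) resistance is R_A‖R_B = 1.439 kΩ.
Fractional drop under load = R_th/(R_th + R_L) = 1.439 / (1.439 + 36.0) = 0.03843.
So the output falls by 3.84 %.

3.84 %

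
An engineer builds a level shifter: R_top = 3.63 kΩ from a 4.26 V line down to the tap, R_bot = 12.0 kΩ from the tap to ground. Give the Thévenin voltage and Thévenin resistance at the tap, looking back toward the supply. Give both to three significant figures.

V_th = 3.27 V, R_th = 2.79 kΩ

V_th is the open-circuit tap voltage: 4.26 × 12.0/(3.63 + 12.0) = 3.27 V.
With the supply zeroed, R_top and R_bot appear in parallel from the tap: R_th = R_top‖R_bot = (3.63 × 12.0)/15.63 = 2.79 kΩ.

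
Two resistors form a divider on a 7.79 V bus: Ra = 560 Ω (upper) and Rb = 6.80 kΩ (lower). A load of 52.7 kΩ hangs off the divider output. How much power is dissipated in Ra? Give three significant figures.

P ≈ 0.784 mW

Total resistance from the source is Ra + (Rb‖R_L) = 6583 Ω, so I = 7.79/6583 Ω = 1.183 mA.
P = I²·Ra = (1.183 mA)² × 560 Ω = 0.784 mW.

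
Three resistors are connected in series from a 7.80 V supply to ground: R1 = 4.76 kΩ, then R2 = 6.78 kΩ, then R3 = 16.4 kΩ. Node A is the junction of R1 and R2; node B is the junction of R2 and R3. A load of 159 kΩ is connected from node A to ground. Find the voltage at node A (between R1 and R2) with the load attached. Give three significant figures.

Below node A the series string R2+R3 = 23.18 kΩ sits in parallel with the 159 kΩ load: 20.23 kΩ.
V_A = 7.80 × 20.23/(4.76 + 20.23) = 6.31 V.

V ≈ 6.31 V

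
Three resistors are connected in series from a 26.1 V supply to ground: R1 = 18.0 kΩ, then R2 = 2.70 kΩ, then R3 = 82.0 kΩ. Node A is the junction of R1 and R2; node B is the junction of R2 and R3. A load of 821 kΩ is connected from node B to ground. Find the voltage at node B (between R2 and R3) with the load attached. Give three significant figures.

At node B, R3 is in parallel with the load: R3‖R_L = 74.55 kΩ.
Below node A the resistance is R2 + (R3‖R_L) = 77.25 kΩ, so V_A = 26.1 × 77.25/95.25 = 21.17 V.
Then V_B = V_A × (R3‖R_L)/(R2 + R3‖R_L) = 21.17 × 74.55/77.25 = 20.4 V.

V ≈ 20.4 V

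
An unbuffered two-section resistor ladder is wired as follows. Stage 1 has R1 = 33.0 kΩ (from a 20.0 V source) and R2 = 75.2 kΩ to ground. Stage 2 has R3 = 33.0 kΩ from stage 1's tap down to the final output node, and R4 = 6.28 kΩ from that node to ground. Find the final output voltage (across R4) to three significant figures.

V_out ≈ 1.40 V

Stage 2 presents R3+R4 = 39.28 kΩ as a load on stage 1's tap.
Stage 1's lower leg becomes R2‖(R3+R4) = 25.80 kΩ, so V_mid = 20.0 × 25.80/58.80 = 8.776 V.
Stage 2 is itself unloaded: V_out = V_mid × R4/(R3+R4) = 8.776 × 6.28/39.28 = 1.40 V.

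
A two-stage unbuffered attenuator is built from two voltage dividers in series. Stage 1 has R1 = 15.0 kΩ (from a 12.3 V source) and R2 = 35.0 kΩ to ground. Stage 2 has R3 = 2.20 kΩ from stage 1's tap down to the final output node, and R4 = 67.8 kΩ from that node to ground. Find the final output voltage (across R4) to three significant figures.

Stage 2 presents R3+R4 = 70.00 kΩ as a load on stage 1's tap.
Stage 1's lower leg becomes R2‖(R3+R4) = 23.33 kΩ, so V_mid = 12.3 × 23.33/38.33 = 7.487 V.
Stage 2 is itself unloaded: V_out = V_mid × R4/(R3+R4) = 7.487 × 67.8/70.00 = 7.25 V.

V_out ≈ 7.25 V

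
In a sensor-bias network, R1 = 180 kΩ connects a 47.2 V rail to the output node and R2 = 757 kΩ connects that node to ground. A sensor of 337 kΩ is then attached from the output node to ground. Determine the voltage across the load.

The load sits in parallel with R2: R2‖R_L = (757 × 337) / (757 + 337) = 233.2 kΩ.
V_out = 47.2 × 233.2 / (180 + 233.2) = 47.2 × 233.2/413.2 = 26.6 V.
(Unloaded it would have been 38.1 V.)

V_out ≈ 26.6 V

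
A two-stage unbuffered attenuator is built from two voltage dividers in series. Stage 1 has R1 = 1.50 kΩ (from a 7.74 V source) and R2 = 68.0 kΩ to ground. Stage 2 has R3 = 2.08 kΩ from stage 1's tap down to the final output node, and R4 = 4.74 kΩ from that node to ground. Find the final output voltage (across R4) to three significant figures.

Stage 2 presents R3+R4 = 6.820 kΩ as a load on stage 1's tap.
Stage 1's lower leg becomes R2‖(R3+R4) = 6.198 kΩ, so V_mid = 7.74 × 6.198/7.698 = 6.232 V.
Stage 2 is itself unloaded: V_out = V_mid × R4/(R3+R4) = 6.232 × 4.74/6.820 = 4.33 V.

V_out ≈ 4.33 V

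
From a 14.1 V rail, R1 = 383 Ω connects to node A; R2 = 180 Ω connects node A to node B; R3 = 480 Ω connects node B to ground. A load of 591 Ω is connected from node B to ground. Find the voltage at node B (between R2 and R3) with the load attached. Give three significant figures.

At node B, R3 is in parallel with the load: R3‖R_L = 264.9 Ω.
Below node A the resistance is R2 + (R3‖R_L) = 444.9 Ω, so V_A = 14.1 × 444.9/827.9 = 7.577 V.
Then V_B = V_A × (R3‖R_L)/(R2 + R3‖R_L) = 7.577 × 264.9/444.9 = 4.51 V.

V ≈ 4.51 V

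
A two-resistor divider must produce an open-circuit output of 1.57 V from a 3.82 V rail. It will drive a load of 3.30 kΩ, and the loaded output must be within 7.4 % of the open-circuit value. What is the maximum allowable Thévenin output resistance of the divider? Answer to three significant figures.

Loading drop = R_th/(R_th + R_L) ≤ 0.0740, so R_th ≤ R_L · ε/(1−ε) = 3.30 kΩ × 0.0740/0.9260 = 264 Ω.
(Any R1, R2 with R2/(R1+R2) = 0.411 and R1‖R2 ≤ 264 Ω will meet the spec.)

R_th ≤ 264 Ω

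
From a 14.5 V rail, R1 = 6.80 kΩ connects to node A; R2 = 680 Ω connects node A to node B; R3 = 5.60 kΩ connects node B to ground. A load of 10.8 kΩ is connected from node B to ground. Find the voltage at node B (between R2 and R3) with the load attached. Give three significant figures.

V ≈ 4.79 V

At node B, R3 is in parallel with the load: R3‖R_L = 3688 Ω.
Below node A the resistance is R2 + (R3‖R_L) = 4368 Ω, so V_A = 14.5 × 4368/11170 = 5.671 V.
Then V_B = V_A × (R3‖R_L)/(R2 + R3‖R_L) = 5.671 × 3688/4368 = 4.79 V.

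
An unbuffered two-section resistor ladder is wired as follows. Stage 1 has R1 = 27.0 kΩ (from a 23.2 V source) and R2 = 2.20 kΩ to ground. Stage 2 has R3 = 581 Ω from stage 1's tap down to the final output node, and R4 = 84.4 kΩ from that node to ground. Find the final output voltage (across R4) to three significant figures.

V_out ≈ 1.70 V

Stage 2 presents R3+R4 = 84980 Ω as a load on stage 1's tap.
Stage 1's lower leg becomes R2‖(R3+R4) = 2144 Ω, so V_mid = 23.2 × 2144/29140 = 1.707 V.
Stage 2 is itself unloaded: V_out = V_mid × R4/(R3+R4) = 1.707 × 84400/84980 = 1.70 V.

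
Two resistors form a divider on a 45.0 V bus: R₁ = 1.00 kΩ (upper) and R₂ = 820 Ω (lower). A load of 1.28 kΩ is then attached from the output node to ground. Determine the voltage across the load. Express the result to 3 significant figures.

The load sits in parallel with R₂: R₂‖R_L = (820 × 1280) / (820 + 1280) = 499.8 Ω.
V_out = 45.0 × 499.8 / (1000 + 499.8) = 45.0 × 499.8/1500 = 15.0 V.

V_out ≈ 15.0 V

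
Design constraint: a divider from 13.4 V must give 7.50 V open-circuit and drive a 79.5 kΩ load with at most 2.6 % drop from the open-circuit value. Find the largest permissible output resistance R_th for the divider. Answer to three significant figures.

Loading drop = R_th/(R_th + R_L) ≤ 0.0260, so R_th ≤ R_L · ε/(1−ε) = 79.5 kΩ × 0.0260/0.9740 = 2.12 kΩ.
(Any R1, R2 with R2/(R1+R2) = 0.560 and R1‖R2 ≤ 2.12 kΩ will meet the spec.)

R_th ≤ 2.12 kΩ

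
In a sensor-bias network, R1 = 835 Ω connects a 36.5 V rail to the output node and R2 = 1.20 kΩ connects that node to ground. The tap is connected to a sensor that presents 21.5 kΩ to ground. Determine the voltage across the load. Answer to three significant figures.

The load sits in parallel with R2: R2‖R_L = (1200 × 21500) / (1200 + 21500) = 1137 Ω.
V_out = 36.5 × 1137 / (835 + 1137) = 36.5 × 1137/1972 = 21.0 V.
(Unloaded it would have been 21.5 V.)

V_out ≈ 21.0 V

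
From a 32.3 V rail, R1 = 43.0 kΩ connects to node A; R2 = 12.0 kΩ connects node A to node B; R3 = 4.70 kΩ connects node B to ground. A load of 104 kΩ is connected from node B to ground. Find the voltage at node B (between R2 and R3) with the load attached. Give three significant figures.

V ≈ 2.44 V

At node B, R3 is in parallel with the load: R3‖R_L = 4.497 kΩ.
Below node A the resistance is R2 + (R3‖R_L) = 16.50 kΩ, so V_A = 32.3 × 16.50/59.50 = 8.956 V.
Then V_B = V_A × (R3‖R_L)/(R2 + R3‖R_L) = 8.956 × 4.497/16.50 = 2.44 V.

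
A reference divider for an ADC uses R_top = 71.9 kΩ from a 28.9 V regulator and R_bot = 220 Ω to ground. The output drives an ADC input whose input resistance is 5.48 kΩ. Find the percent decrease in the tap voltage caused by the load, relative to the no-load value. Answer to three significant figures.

3.85 %

The divider's output (Thévenin) resistance is R_top‖R_bot = 219.3 Ω.
Fractional drop under load = R_th/(R_th + R_L) = 219.3 / (219.3 + 5480) = 0.03848.
So the output falls by 3.85 %.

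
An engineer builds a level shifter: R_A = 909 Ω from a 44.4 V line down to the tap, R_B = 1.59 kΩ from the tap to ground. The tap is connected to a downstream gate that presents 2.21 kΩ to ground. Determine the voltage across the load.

The load sits in parallel with R_B: R_B‖R_L = (1590 × 2210) / (1590 + 2210) = 924.7 Ω.
V_out = 44.4 × 924.7 / (909 + 924.7) = 44.4 × 924.7/1834 = 22.4 V.

V_out ≈ 22.4 V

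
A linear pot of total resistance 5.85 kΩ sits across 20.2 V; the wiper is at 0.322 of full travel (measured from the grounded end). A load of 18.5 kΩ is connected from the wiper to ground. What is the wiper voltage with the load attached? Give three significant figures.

V ≈ 6.08 V

The wiper splits the pot into (1−α)R = 3.966 kΩ above and αR = 1.884 kΩ below.
Lower section ‖ load = 1.710 kΩ.
V_wiper = 20.2 × 1.710/(3.966 + 1.710) = 6.08 V.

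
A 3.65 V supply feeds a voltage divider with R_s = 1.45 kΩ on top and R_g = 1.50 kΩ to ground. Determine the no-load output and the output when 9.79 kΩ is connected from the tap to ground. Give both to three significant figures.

Unloaded: 1.86 V; loaded: 1.73 V

Open-circuit: V = 3.65 × 1.50/(1.45 + 1.50) = 1.86 V.
With the load, R_g becomes R_g‖R_L = 1.301 kΩ, so V = 3.65 × 1.301/2.751 = 1.73 V.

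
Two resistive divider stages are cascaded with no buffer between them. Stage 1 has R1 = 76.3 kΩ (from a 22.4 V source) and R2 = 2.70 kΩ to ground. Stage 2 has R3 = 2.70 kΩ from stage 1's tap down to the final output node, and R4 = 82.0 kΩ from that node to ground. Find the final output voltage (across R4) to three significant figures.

Stage 2 presents R3+R4 = 84.70 kΩ as a load on stage 1's tap.
Stage 1's lower leg becomes R2‖(R3+R4) = 2.617 kΩ, so V_mid = 22.4 × 2.617/78.92 = 0.7427 V.
Stage 2 is itself unloaded: V_out = V_mid × R4/(R3+R4) = 0.7427 × 82.0/84.70 = 0.719 V.

V_out ≈ 0.719 V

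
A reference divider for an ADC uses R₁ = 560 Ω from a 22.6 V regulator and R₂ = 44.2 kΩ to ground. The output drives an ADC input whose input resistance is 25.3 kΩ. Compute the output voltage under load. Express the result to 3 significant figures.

The load sits in parallel with R₂: R₂‖R_L = (44200 × 25300) / (44200 + 25300) = 16090 Ω.
V_out = 22.6 × 16090 / (560 + 16090) = 22.6 × 16090/16650 = 21.8 V.

V_out ≈ 21.8 V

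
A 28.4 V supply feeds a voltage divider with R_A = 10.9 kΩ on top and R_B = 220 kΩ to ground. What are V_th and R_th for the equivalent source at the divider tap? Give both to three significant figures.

V_th = 27.1 V, R_th = 10.4 kΩ

V_th is the open-circuit tap voltage: 28.4 × 220/(10.9 + 220) = 27.1 V.
With the supply zeroed, R_A and R_B appear in parallel from the tap: R_th = R_A‖R_B = (10.9 × 220)/230.9 = 10.4 kΩ.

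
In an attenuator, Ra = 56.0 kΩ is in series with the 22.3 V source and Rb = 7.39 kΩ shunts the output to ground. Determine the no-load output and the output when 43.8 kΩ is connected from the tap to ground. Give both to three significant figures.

Unloaded: 2.60 V; loaded: 2.26 V

Open-circuit: V = 22.3 × 7.39/(56.0 + 7.39) = 2.60 V.
With the load, Rb becomes Rb‖R_L = 6.323 kΩ, so V = 22.3 × 6.323/62.32 = 2.26 V.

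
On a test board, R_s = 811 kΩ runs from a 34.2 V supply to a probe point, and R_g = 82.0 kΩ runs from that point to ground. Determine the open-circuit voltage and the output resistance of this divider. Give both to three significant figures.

V_th = 3.14 V, R_th = 74.5 kΩ

V_th is the open-circuit tap voltage: 34.2 × 82.0/(811 + 82.0) = 3.14 V.
With the supply zeroed, R_s and R_g appear in parallel from the tap: R_th = R_s‖R_g = (811 × 82.0)/893.0 = 74.5 kΩ.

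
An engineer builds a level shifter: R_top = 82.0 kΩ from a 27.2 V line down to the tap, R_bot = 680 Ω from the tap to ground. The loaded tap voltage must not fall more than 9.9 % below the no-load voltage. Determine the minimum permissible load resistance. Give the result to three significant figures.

Output resistance R_th = R_top‖R_bot = (82000 × 680)/82680 = 674.4 Ω.
The fractional drop is R_th/(R_th + R_L); requiring this ≤ 0.0990 gives R_L ≥ R_th(1/0.0990 − 1) = 674.4 × 9.101 = 6.14 kΩ.

R_L(min) ≈ 6.14 kΩ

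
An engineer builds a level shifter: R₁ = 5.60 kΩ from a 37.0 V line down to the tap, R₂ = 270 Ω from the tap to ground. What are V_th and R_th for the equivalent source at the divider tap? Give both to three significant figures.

V_th = 1.70 V, R_th = 258 Ω

V_th is the open-circuit tap voltage: 37.0 × 270/(5600 + 270) = 1.70 V.
With the supply zeroed, R₁ and R₂ appear in parallel from the tap: R_th = R₁‖R₂ = (5600 × 270)/5870 = 258 Ω.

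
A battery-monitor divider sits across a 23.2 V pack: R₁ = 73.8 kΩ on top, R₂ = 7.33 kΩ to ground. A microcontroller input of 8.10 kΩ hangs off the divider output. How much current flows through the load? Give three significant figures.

R₂‖R_L = 3.848 kΩ; V_out = 23.2 × 3.848/77.65 = 1.150 V.
I_L = V_out / R_L = 1.150 / 8.10 kΩ = 0.142 mA.

I_L ≈ 0.142 mA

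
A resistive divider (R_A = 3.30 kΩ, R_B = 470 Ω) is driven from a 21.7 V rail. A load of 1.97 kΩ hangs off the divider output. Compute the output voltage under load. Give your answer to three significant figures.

V_out ≈ 2.24 V

The load sits in parallel with R_B: R_B‖R_L = (470 × 1970) / (470 + 1970) = 379.5 Ω.
V_out = 21.7 × 379.5 / (3300 + 379.5) = 21.7 × 379.5/3679 = 2.24 V.
(Unloaded it would have been 2.71 V.)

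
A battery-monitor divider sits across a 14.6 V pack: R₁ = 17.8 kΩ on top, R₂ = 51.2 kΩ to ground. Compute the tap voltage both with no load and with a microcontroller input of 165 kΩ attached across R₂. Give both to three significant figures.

Open-circuit: V = 14.6 × 51.2/(17.8 + 51.2) = 10.8 V.
With the load, R₂ becomes R₂‖R_L = 39.07 kΩ, so V = 14.6 × 39.07/56.87 = 10.0 V.

Unloaded: 10.8 V; loaded: 10.0 V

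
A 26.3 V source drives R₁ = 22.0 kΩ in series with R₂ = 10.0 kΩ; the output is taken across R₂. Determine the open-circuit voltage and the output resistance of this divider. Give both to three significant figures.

V_th = 8.22 V, R_th = 6.88 kΩ

V_th is the open-circuit tap voltage: 26.3 × 10.0/(22.0 + 10.0) = 8.22 V.
With the supply zeroed, R₁ and R₂ appear in parallel from the tap: R_th = R₁‖R₂ = (22.0 × 10.0)/32.00 = 6.88 kΩ.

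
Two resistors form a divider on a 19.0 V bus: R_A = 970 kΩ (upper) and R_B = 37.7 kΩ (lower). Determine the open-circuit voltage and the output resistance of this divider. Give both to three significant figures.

V_th is the open-circuit tap voltage: 19.0 × 37.7/(970 + 37.7) = 0.711 V.
With the supply zeroed, R_A and R_B appear in parallel from the tap: R_th = R_A‖R_B = (970 × 37.7)/1008 = 36.3 kΩ.

V_th = 0.711 V, R_th = 36.3 kΩ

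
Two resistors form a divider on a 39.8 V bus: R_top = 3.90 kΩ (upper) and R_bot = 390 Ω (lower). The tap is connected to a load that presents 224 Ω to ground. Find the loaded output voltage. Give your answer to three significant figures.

V_out ≈ 1.40 V

The load sits in parallel with R_bot: R_bot‖R_L = (390 × 224) / (390 + 224) = 142.3 Ω.
V_out = 39.8 × 142.3 / (3900 + 142.3) = 39.8 × 142.3/4042 = 1.40 V.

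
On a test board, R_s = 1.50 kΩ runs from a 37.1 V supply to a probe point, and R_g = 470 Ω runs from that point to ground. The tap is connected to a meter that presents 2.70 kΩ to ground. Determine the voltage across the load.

V_out ≈ 7.82 V

The load sits in parallel with R_g: R_g‖R_L = (470 × 2700) / (470 + 2700) = 400.3 Ω.
V_out = 37.1 × 400.3 / (1500 + 400.3) = 37.1 × 400.3/1900 = 7.82 V.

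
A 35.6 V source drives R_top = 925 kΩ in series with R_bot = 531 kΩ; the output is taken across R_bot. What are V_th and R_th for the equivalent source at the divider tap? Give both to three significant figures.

V_th = 13.0 V, R_th = 337 kΩ

V_th is the open-circuit tap voltage: 35.6 × 531/(925 + 531) = 13.0 V.
With the supply zeroed, R_top and R_bot appear in parallel from the tap: R_th = R_top‖R_bot = (925 × 531)/1456 = 337 kΩ.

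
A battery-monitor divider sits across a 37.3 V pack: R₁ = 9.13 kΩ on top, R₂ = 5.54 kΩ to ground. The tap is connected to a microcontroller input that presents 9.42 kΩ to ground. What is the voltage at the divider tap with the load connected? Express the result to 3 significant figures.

V_out ≈ 10.3 V

The load sits in parallel with R₂: R₂‖R_L = (5.54 × 9.42) / (5.54 + 9.42) = 3.488 kΩ.
V_out = 37.3 × 3.488 / (9.13 + 3.488) = 37.3 × 3.488/12.62 = 10.3 V.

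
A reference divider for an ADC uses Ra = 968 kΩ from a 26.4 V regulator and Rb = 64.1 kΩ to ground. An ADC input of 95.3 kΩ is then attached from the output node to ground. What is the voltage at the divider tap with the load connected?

V_out ≈ 1.01 V

The load sits in parallel with Rb: Rb‖R_L = (64.1 × 95.3) / (64.1 + 95.3) = 38.32 kΩ.
V_out = 26.4 × 38.32 / (968 + 38.32) = 26.4 × 38.32/1006 = 1.01 V.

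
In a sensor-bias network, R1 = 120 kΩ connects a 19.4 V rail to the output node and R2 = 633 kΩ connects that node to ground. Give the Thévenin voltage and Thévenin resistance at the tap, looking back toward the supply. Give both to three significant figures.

V_th = 16.3 V, R_th = 101 kΩ

V_th is the open-circuit tap voltage: 19.4 × 633/(120 + 633) = 16.3 V.
With the supply zeroed, R1 and R2 appear in parallel from the tap: R_th = R1‖R2 = (120 × 633)/753.0 = 101 kΩ.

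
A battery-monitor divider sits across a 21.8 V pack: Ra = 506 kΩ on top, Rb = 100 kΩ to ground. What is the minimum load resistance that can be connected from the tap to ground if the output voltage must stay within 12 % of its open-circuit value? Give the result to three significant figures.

Output resistance R_th = Ra‖Rb = (506 × 100)/606.0 = 83.50 kΩ.
The fractional drop is R_th/(R_th + R_L); requiring this ≤ 0.120 gives R_L ≥ R_th(1/0.120 − 1) = 83.50 × 7.333 = 612 kΩ.

R_L(min) ≈ 612 kΩ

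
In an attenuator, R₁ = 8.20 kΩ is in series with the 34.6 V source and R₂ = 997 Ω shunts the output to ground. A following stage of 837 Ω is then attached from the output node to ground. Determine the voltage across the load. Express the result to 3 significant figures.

V_out ≈ 1.82 V

The load sits in parallel with R₂: R₂‖R_L = (997 × 837) / (997 + 837) = 455.0 Ω.
V_out = 34.6 × 455.0 / (8200 + 455.0) = 34.6 × 455.0/8655 = 1.82 V.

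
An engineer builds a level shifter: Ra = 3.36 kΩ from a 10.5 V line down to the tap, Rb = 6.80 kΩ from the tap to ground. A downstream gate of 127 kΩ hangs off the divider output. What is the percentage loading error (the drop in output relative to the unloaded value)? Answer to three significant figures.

The divider's output (Thévenin) resistance is Ra‖Rb = 2.249 kΩ.
Fractional drop under load = R_th/(R_th + R_L) = 2.249 / (2.249 + 127) = 0.01740.
So the output falls by 1.74 %.

1.74 %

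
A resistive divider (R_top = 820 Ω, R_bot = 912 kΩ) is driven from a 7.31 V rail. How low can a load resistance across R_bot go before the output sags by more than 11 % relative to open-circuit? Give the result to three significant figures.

R_L(min) ≈ 6.63 kΩ

Output resistance R_th = R_top‖R_bot = (820 × 912000)/912800 = 819.3 Ω.
The fractional drop is R_th/(R_th + R_L); requiring this ≤ 0.110 gives R_L ≥ R_th(1/0.110 − 1) = 819.3 × 8.091 = 6.63 kΩ.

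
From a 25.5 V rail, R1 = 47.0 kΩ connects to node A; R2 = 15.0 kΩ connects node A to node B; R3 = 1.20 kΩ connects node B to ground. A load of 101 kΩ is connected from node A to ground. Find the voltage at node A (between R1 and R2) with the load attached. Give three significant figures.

V ≈ 5.84 V

Below node A the series string R2+R3 = 16.20 kΩ sits in parallel with the 101 kΩ load: 13.96 kΩ.
V_A = 25.5 × 13.96/(47.0 + 13.96) = 5.84 V.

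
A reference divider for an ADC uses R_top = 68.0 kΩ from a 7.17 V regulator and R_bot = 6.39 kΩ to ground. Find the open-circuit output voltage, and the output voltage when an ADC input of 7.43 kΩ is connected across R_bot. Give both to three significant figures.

Unloaded: 0.616 V; loaded: 0.345 V

Open-circuit: V = 7.17 × 6.39/(68.0 + 6.39) = 0.616 V.
With the load, R_bot becomes R_bot‖R_L = 3.435 kΩ, so V = 7.17 × 3.435/71.44 = 0.345 V.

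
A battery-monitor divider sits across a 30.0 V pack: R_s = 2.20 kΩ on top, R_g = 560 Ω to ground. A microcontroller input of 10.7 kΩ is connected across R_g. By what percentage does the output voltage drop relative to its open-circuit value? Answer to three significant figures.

4.00 %

The divider's output (Thévenin) resistance is R_s‖R_g = 446.4 Ω.
Fractional drop under load = R_th/(R_th + R_L) = 446.4 / (446.4 + 10700) = 0.04005.
So the output falls by 4.00 %.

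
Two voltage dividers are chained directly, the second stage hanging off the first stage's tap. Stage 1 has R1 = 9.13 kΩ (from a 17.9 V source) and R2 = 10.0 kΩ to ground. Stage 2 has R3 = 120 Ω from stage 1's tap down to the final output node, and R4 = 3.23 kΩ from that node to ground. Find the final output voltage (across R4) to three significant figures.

Stage 2 presents R3+R4 = 3350 Ω as a load on stage 1's tap.
Stage 1's lower leg becomes R2‖(R3+R4) = 2509 Ω, so V_mid = 17.9 × 2509/11640 = 3.859 V.
Stage 2 is itself unloaded: V_out = V_mid × R4/(R3+R4) = 3.859 × 3230/3350 = 3.72 V.

V_out ≈ 3.72 V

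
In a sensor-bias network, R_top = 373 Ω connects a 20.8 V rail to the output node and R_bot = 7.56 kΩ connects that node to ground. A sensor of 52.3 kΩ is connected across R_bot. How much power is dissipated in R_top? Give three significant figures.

Total resistance from the source is R_top + (R_bot‖R_L) = 6978 Ω, so I = 20.8/6978 Ω = 2.981 mA.
P = I²·R_top = (2.981 mA)² × 373 Ω = 3.31 mW.

P ≈ 3.31 mW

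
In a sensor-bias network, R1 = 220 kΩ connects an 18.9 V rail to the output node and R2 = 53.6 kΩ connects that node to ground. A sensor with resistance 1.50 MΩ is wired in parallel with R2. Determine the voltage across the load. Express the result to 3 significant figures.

V_out ≈ 3.60 V

The load sits in parallel with R2: R2‖R_L = (53.6 × 1500) / (53.6 + 1500) = 51.75 kΩ.
V_out = 18.9 × 51.75 / (220 + 51.75) = 18.9 × 51.75/271.8 = 3.60 V.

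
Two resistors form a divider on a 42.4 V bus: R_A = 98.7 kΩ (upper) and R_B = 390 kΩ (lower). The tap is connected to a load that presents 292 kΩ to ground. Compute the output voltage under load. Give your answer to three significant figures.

V_out ≈ 26.6 V

The load sits in parallel with R_B: R_B‖R_L = (390 × 292) / (390 + 292) = 167.0 kΩ.
V_out = 42.4 × 167.0 / (98.7 + 167.0) = 42.4 × 167.0/265.7 = 26.6 V.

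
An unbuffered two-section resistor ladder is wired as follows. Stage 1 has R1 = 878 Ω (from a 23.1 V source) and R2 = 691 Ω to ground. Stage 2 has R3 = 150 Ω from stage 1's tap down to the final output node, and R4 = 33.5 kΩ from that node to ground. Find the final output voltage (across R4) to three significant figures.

V_out ≈ 10.0 V

Stage 2 presents R3+R4 = 33650 Ω as a load on stage 1's tap.
Stage 1's lower leg becomes R2‖(R3+R4) = 677.1 Ω, so V_mid = 23.1 × 677.1/1555 = 10.06 V.
Stage 2 is itself unloaded: V_out = V_mid × R4/(R3+R4) = 10.06 × 33500/33650 = 10.0 V.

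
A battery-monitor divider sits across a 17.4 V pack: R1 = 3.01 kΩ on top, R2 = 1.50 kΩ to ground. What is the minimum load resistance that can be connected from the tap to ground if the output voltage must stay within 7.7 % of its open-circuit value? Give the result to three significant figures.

Output resistance R_th = R1‖R2 = (3.01 × 1.50)/4.510 = 1.001 kΩ.
The fractional drop is R_th/(R_th + R_L); requiring this ≤ 0.0770 gives R_L ≥ R_th(1/0.0770 − 1) = 1.001 × 11.99 = 12.0 kΩ.

R_L(min) ≈ 12.0 kΩ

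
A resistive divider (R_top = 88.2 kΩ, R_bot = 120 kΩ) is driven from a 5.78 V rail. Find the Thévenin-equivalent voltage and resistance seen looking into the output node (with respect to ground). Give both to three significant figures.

V_th is the open-circuit tap voltage: 5.78 × 120/(88.2 + 120) = 3.33 V.
With the supply zeroed, R_top and R_bot appear in parallel from the tap: R_th = R_top‖R_bot = (88.2 × 120)/208.2 = 50.8 kΩ.

V_th = 3.33 V, R_th = 50.8 kΩ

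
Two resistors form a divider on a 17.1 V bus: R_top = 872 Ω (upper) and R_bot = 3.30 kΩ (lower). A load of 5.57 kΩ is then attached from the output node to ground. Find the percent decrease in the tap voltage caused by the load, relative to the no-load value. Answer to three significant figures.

11.0 %

The divider's output (Thévenin) resistance is R_top‖R_bot = 689.7 Ω.
Fractional drop under load = R_th/(R_th + R_L) = 689.7 / (689.7 + 5570) = 0.1102.
So the output falls by 11.0 %.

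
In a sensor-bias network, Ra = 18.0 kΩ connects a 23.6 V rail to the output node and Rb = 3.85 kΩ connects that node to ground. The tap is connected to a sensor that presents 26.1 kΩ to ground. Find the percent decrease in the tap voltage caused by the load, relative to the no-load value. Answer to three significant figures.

The divider's output (Thévenin) resistance is Ra‖Rb = 3.172 kΩ.
Fractional drop under load = R_th/(R_th + R_L) = 3.172 / (3.172 + 26.1) = 0.1084.
So the output falls by 10.8 %.

10.8 %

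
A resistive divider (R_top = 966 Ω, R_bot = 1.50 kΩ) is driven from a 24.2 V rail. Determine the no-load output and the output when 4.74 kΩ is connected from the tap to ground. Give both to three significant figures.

Open-circuit: V = 24.2 × 1500/(966 + 1500) = 14.7 V.
With the load, R_bot becomes R_bot‖R_L = 1139 Ω, so V = 24.2 × 1139/2105 = 13.1 V.

Unloaded: 14.7 V; loaded: 13.1 V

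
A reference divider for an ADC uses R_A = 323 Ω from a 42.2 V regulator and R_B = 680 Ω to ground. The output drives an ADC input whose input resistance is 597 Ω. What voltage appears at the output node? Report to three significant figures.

V_out ≈ 20.9 V

The load sits in parallel with R_B: R_B‖R_L = (680 × 597) / (680 + 597) = 317.9 Ω.
V_out = 42.2 × 317.9 / (323 + 317.9) = 42.2 × 317.9/640.9 = 20.9 V.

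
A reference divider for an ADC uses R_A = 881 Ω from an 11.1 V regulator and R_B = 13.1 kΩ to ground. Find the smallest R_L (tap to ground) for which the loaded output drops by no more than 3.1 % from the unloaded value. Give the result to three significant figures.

R_L(min) ≈ 25.8 kΩ

Output resistance R_th = R_A‖R_B = (881 × 13100)/13980 = 825.5 Ω.
The fractional drop is R_th/(R_th + R_L); requiring this ≤ 0.0310 gives R_L ≥ R_th(1/0.0310 − 1) = 825.5 × 31.26 = 25.8 kΩ.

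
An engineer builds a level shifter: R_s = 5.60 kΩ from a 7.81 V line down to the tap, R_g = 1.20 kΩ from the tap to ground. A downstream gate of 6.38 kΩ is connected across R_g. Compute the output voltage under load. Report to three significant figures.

The load sits in parallel with R_g: R_g‖R_L = (1.20 × 6.38) / (1.20 + 6.38) = 1.010 kΩ.
V_out = 7.81 × 1.010 / (5.60 + 1.010) = 7.81 × 1.010/6.610 = 1.19 V.

V_out ≈ 1.19 V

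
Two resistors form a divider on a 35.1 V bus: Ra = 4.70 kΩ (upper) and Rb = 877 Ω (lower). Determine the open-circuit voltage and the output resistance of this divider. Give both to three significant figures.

V_th is the open-circuit tap voltage: 35.1 × 877/(4700 + 877) = 5.52 V.
With the supply zeroed, Ra and Rb appear in parallel from the tap: R_th = Ra‖Rb = (4700 × 877)/5577 = 739 Ω.

V_th = 5.52 V, R_th = 739 Ω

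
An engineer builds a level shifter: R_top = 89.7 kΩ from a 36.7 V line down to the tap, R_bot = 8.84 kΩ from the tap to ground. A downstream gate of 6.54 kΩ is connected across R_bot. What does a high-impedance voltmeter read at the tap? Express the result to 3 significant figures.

V_out ≈ 1.48 V

The load sits in parallel with R_bot: R_bot‖R_L = (8.84 × 6.54) / (8.84 + 6.54) = 3.759 kΩ.
V_out = 36.7 × 3.759 / (89.7 + 3.759) = 36.7 × 3.759/93.46 = 1.48 V.
(Unloaded it would have been 3.29 V.)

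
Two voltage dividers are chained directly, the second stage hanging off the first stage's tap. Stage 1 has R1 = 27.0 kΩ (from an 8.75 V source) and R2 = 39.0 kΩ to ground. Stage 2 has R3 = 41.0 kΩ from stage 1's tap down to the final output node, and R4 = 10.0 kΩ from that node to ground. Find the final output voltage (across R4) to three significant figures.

Stage 2 presents R3+R4 = 51.00 kΩ as a load on stage 1's tap.
Stage 1's lower leg becomes R2‖(R3+R4) = 22.10 kΩ, so V_mid = 8.75 × 22.10/49.10 = 3.938 V.
Stage 2 is itself unloaded: V_out = V_mid × R4/(R3+R4) = 3.938 × 10.0/51.00 = 0.772 V.

V_out ≈ 0.772 V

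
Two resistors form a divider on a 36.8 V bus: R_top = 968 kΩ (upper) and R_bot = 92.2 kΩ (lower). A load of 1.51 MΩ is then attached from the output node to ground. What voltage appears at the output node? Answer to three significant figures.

V_out ≈ 3.03 V

The load sits in parallel with R_bot: R_bot‖R_L = (92.2 × 1510) / (92.2 + 1510) = 86.89 kΩ.
V_out = 36.8 × 86.89 / (968 + 86.89) = 36.8 × 86.89/1055 = 3.03 V.
(Unloaded it would have been 3.20 V.)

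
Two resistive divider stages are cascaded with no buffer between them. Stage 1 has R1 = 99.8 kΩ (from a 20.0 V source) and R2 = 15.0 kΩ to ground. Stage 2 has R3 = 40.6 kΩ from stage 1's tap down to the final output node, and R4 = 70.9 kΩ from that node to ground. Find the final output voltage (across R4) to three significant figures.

Stage 2 presents R3+R4 = 111.5 kΩ as a load on stage 1's tap.
Stage 1's lower leg becomes R2‖(R3+R4) = 13.22 kΩ, so V_mid = 20.0 × 13.22/113.0 = 2.340 V.
Stage 2 is itself unloaded: V_out = V_mid × R4/(R3+R4) = 2.340 × 70.9/111.5 = 1.49 V.

V_out ≈ 1.49 V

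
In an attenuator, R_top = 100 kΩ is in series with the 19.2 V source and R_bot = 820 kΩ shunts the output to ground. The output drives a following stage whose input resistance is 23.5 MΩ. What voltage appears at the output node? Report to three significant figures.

The load sits in parallel with R_bot: R_bot‖R_L = (820 × 23500) / (820 + 23500) = 792.4 kΩ.
V_out = 19.2 × 792.4 / (100 + 792.4) = 19.2 × 792.4/892.4 = 17.0 V.

V_out ≈ 17.0 V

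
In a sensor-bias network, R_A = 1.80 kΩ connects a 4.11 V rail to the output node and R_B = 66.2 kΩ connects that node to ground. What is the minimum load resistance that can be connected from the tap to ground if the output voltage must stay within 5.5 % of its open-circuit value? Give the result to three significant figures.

R_L(min) ≈ 30.1 kΩ

Output resistance R_th = R_A‖R_B = (1.80 × 66.2)/68.00 = 1.752 kΩ.
The fractional drop is R_th/(R_th + R_L); requiring this ≤ 0.0550 gives R_L ≥ R_th(1/0.0550 − 1) = 1.752 × 17.18 = 30.1 kΩ.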